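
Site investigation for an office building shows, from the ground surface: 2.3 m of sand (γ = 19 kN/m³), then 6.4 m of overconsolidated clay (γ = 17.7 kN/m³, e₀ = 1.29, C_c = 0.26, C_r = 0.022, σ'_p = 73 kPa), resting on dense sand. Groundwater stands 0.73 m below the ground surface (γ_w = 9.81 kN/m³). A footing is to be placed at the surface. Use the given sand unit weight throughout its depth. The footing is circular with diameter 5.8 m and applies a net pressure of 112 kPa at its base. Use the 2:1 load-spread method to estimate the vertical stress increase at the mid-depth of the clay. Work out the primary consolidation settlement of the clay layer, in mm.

Mid-depth of clay below the ground surface: z = 2.3 + 6.4/2 = 5.5 m.
Total vertical stress at mid-clay: σ_v = 19×2.3 + 17.7×3.2 = 100.34 kPa.
Pore pressure: u = 9.81×(5.5 − 0.73) = 46.794 kPa.
Initial effective stress: σ'_0 = σ_v − u = 100.34 − 46.794 = 53.546 kPa.
Stress increase at mid-clay by the 2:1 spreading method:
Δσ ≈ qD²/(D+z)² = 112×5.8²/(5.8+5.5)² = 29.506 kPa
Final effective stress: σ'_f = 53.546 + 29.506 = 83.052 kPa.
σ'_f = 83.052 > σ'_p = 73 kPa, so the stress path crosses the preconsolidation pressure — recompression up to σ'_p, then virgin compression beyond:
S_c = H/(1+e₀)·[C_r·log₁₀(σ'_p/σ'_0) + C_c·log₁₀(σ'_f/σ'_p)]
    = 6.4/2.29 × [0.022×log₁₀(73/53.546) + 0.26×log₁₀(83.052/73)]
    = 2.7948 × [0.0029611 + 0.014567] = 0.04899 m

S_c ≈ 49 mm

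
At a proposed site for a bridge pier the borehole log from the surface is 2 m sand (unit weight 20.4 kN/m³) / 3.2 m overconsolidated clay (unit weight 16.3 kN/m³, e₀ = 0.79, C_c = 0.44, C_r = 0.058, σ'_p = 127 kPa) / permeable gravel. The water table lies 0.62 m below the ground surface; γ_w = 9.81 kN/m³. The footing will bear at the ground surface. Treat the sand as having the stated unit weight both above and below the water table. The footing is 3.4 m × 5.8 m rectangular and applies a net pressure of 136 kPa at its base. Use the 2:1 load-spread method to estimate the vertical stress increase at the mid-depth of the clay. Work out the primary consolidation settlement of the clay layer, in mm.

Mid-depth of clay below the ground surface: z = 2 + 3.2/2 = 3.6 m.
Total vertical stress at mid-clay: σ_v = 20.4×2 + 16.3×1.6 = 66.88 kPa.
Pore pressure: u = 9.81×(3.6 − 0.62) = 29.234 kPa.
Initial effective stress: σ'_0 = σ_v − u = 66.88 − 29.234 = 37.646 kPa.
Stress increase at mid-clay by the 2:1 spreading method:
Δσ = qBL/((B+z)(L+z)) = 136×3.4×5.8/((3.4+3.6)(5.8+3.6)) = 40.759 kPa
Final effective stress: σ'_f = 37.646 + 40.759 = 78.405 kPa.
σ'_f = 78.405 ≤ σ'_p = 127 kPa, so the clay remains overconsolidated and only the recompression index applies:
S_c = C_r·H/(1+e₀)·log₁₀(σ'_f/σ'_0) = 0.058×3.2/1.79×log₁₀(78.405/37.646)
    = 0.10369 × 0.31862 = 0.03304 m

S_c ≈ 33 mm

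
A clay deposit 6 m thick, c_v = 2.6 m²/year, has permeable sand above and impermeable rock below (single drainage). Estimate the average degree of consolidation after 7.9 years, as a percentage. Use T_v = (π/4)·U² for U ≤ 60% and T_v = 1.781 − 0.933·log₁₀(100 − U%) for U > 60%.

U ≈ 80.2 %

Drainage path length: H_d = H = 6 m (single drainage).
T_v = c_v·t/H_d² = 2.6×7.9/6² = 0.57056.
T_v = 0.57056 corresponds to the U > 60% branch:
U = 1 − 10^((1.781 − T_v)/0.933)/100 = 0.8017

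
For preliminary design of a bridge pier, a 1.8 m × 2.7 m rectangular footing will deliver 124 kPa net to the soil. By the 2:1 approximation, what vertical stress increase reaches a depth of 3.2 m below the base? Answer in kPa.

By the 2:1 method the load spreads at 1 horizontal : 2 vertical, so at depth z the loaded area has grown by z in each plan dimension:
Δσ = qBL/((B+z)(L+z)) = 124×1.8×2.7/((1.8+3.2)(2.7+3.2)) = 20.428 kPa

Δσ_z ≈ 20.4 kPa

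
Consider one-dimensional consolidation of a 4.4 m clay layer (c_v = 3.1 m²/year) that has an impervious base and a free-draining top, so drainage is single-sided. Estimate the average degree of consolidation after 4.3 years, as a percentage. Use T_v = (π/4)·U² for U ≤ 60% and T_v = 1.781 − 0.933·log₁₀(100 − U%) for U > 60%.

Drainage path length: H_d = H = 4.4 m (single drainage).
T_v = c_v·t/H_d² = 3.1×4.3/4.4² = 0.68853.
T_v = 0.68853 corresponds to the U > 60% branch:
U = 1 − 10^((1.781 − T_v)/0.933)/100 = 0.8518

U ≈ 85.2 %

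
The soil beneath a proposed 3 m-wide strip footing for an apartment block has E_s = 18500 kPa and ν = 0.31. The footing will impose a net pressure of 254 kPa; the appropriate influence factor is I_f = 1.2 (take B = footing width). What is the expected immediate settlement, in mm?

S_e ≈ 44.7 mm

Immediate (elastic) settlement: S_e = q·B·(1−ν²)/E_s · I_f.
S_e = 254 × 3 × (1 − 0.31²) / 18500 × 1.2
    = 254 × 3 × 0.9039 / 18500 × 1.2
    = 0.04468 m = 44.68 mm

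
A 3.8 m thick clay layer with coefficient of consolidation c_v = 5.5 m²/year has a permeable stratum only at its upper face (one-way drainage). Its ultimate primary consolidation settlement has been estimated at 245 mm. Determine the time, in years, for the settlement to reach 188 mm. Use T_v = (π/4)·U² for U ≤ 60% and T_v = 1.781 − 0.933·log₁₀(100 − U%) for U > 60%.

Drainage path length: H_d = H = 3.8 m (single drainage).
U = S(t)/S_ult = 188/245 = 0.7673.
U > 60%: T_v = 1.781 − 0.933·log₁₀(100 − 76.735) = 0.50586.
t = T_v·H_d²/c_v = 0.50586×3.8²/5.5 = 1.328 years.

t ≈ 1.33 years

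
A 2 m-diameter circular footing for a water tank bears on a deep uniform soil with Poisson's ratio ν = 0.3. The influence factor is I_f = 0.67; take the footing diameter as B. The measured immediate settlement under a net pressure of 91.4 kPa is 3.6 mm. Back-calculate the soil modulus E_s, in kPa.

E_s ≈ 31000 kPa

S_e = q·B·(1−ν²)/E_s · I_f  ⇒  E_s = q·B·(1−ν²)·I_f / S_e.
E_s = 91.4 × 2 × 0.91 × 0.67 / 0.0036 = 30960 kPa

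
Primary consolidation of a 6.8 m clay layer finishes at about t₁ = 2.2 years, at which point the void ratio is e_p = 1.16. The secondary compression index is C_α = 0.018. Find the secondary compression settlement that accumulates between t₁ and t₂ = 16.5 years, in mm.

S_s ≈ 49.6 mm

Secondary compression: S_s = C_α·H/(1+e_p)·log₁₀(t₂/t₁)
S_s = 0.018×6.8/(1+1.16)×log₁₀(16.5/2.2)
    = 0.05667 × 0.8751 = 0.04959 m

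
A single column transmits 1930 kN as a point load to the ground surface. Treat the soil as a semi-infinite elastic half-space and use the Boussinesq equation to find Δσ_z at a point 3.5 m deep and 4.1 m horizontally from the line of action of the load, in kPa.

Δσ_z ≈ 8.68 kPa

Boussinesq vertical stress below a point load on an elastic half-space:
Δσ_z = 3P/(2πz²) · [1 + (r/z)²]^(−5/2)
r/z = 4.1/3.5 = 1.1714; [1+(r/z)²]^(−5/2) = 0.11537.
Δσ_z = 3×1930/(2π×3.5²) × 0.11537 = 75.225 × 0.11537 = 8.679 kPa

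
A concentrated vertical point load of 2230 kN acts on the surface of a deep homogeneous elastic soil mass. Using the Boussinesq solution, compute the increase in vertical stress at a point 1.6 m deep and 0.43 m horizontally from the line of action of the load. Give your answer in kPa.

Δσ_z ≈ 349 kPa

Boussinesq vertical stress below a point load on an elastic half-space:
Δσ_z = 3P/(2πz²) · [1 + (r/z)²]^(−5/2)
r/z = 0.43/1.6 = 0.26875; [1+(r/z)²]^(−5/2) = 0.84001.
Δσ_z = 3×2230/(2π×1.6²) × 0.84001 = 415.92 × 0.84001 = 349.4 kPa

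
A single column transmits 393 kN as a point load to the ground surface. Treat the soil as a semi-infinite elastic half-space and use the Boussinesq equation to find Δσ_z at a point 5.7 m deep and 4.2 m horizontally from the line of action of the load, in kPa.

Δσ_z ≈ 1.95 kPa

Boussinesq vertical stress below a point load on an elastic half-space:
Δσ_z = 3P/(2πz²) · [1 + (r/z)²]^(−5/2)
r/z = 4.2/5.7 = 0.73684; [1+(r/z)²]^(−5/2) = 0.33817.
Δσ_z = 3×393/(2π×5.7²) × 0.33817 = 5.7754 × 0.33817 = 1.953 kPa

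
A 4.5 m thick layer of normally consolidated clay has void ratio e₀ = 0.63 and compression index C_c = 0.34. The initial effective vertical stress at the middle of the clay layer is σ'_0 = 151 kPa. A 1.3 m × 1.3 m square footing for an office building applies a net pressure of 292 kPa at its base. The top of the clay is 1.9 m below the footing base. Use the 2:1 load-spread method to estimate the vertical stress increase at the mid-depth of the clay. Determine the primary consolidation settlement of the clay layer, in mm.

S_c ≈ 42.5 mm

Mid-depth of clay below the footing base: z = 1.9 + 4.5/2 = 4.15 m.
Stress increase at mid-clay by the 2:1 spreading method:
Δσ = qBL/((B+z)(L+z)) = 292×1.3×1.3/((1.3+4.15)(1.3+4.15)) = 16.614 kPa
Final effective stress: σ'_f = σ'_0 + Δσ = 151 + 16.614 = 167.61 kPa.
Normally consolidated clay, so the full stress increment lies on the virgin compression line:
S_c = C_c·H/(1+e₀)·log₁₀(σ'_f/σ'_0) = 0.34×4.5/(1+0.63)×log₁₀(167.61/151)
    = 0.93865 × 0.045323 = 0.04254 m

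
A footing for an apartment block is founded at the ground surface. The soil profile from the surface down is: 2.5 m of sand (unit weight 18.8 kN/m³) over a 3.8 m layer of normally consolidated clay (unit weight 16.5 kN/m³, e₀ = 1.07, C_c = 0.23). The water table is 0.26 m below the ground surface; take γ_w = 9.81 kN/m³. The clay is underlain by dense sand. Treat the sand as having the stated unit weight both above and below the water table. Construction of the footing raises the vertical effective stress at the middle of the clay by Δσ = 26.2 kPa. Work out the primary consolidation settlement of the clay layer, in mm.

S_c ≈ 96.7 mm

Mid-depth of clay below the ground surface: z = 2.5 + 3.8/2 = 4.4 m.
Total vertical stress at mid-clay: σ_v = 18.8×2.5 + 16.5×1.9 = 78.35 kPa.
Pore pressure: u = 9.81×(4.4 − 0.26) = 40.613 kPa.
Initial effective stress: σ'_0 = σ_v − u = 78.35 − 40.613 = 37.737 kPa.
Final effective stress: σ'_f = σ'_0 + Δσ = 37.737 + 26.2 = 63.937 kPa.
Normally consolidated clay, so the full stress increment lies on the virgin compression line:
S_c = C_c·H/(1+e₀)·log₁₀(σ'_f/σ'_0) = 0.23×3.8/(1+1.07)×log₁₀(63.937/37.737)
    = 0.42222 × 0.22898 = 0.09668 m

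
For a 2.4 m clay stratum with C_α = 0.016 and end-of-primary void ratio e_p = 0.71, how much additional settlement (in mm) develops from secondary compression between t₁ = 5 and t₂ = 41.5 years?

Secondary compression: S_s = C_α·H/(1+e_p)·log₁₀(t₂/t₁)
S_s = 0.016×2.4/(1+0.71)×log₁₀(41.5/5)
    = 0.02246 × 0.9191 = 0.02064 m

S_s ≈ 20.6 mm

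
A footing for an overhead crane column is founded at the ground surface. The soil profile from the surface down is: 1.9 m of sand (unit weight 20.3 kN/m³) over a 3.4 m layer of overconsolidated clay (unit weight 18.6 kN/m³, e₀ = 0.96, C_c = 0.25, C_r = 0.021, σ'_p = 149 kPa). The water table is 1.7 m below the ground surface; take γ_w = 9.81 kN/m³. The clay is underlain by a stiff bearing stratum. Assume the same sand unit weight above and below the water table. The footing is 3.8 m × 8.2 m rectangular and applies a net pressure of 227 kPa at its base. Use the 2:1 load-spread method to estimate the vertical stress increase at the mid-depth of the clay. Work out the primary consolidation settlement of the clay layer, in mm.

Mid-depth of clay below the ground surface: z = 1.9 + 3.4/2 = 3.6 m.
Total vertical stress at mid-clay: σ_v = 20.3×1.9 + 18.6×1.7 = 70.19 kPa.
Pore pressure: u = 9.81×(3.6 − 1.7) = 18.639 kPa.
Initial effective stress: σ'_0 = σ_v − u = 70.19 − 18.639 = 51.551 kPa.
Stress increase at mid-clay by the 2:1 spreading method:
Δσ = qBL/((B+z)(L+z)) = 227×3.8×8.2/((3.8+3.6)(8.2+3.6)) = 81.005 kPa
Final effective stress: σ'_f = 51.551 + 81.005 = 132.56 kPa.
σ'_f = 132.56 ≤ σ'_p = 149 kPa, so the clay remains overconsolidated and only the recompression index applies:
S_c = C_r·H/(1+e₀)·log₁₀(σ'_f/σ'_0) = 0.021×3.4/1.96×log₁₀(132.56/51.551)
    = 0.036429 × 0.41018 = 0.01494 m

S_c ≈ 14.9 mm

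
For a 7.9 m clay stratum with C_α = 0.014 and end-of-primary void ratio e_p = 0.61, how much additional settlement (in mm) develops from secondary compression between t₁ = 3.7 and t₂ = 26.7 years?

Secondary compression: S_s = C_α·H/(1+e_p)·log₁₀(t₂/t₁)
S_s = 0.014×7.9/(1+0.61)×log₁₀(26.7/3.7)
    = 0.0687 × 0.8583 = 0.05896 m

S_s ≈ 59 mm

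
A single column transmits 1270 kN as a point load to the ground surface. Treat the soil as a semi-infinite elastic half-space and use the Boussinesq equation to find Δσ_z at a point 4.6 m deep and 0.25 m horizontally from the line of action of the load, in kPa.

Δσ_z ≈ 28.4 kPa

Boussinesq vertical stress below a point load on an elastic half-space:
Δσ_z = 3P/(2πz²) · [1 + (r/z)²]^(−5/2)
r/z = 0.25/4.6 = 0.054348; [1+(r/z)²]^(−5/2) = 0.99265.
Δσ_z = 3×1270/(2π×4.6²) × 0.99265 = 28.657 × 0.99265 = 28.45 kPa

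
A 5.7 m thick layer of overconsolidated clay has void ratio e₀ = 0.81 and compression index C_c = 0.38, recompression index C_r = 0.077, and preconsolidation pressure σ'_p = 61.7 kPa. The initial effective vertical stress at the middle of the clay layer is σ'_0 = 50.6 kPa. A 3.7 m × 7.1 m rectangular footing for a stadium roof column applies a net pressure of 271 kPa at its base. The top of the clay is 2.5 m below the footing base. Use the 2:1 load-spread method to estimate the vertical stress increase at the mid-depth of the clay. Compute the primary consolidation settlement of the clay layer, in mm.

S_c ≈ 339 mm

Mid-depth of clay below the footing base: z = 2.5 + 5.7/2 = 5.35 m.
Stress increase at mid-clay by the 2:1 spreading method:
Δσ = qBL/((B+z)(L+z)) = 271×3.7×7.1/((3.7+5.35)(7.1+5.35)) = 63.185 kPa
Final effective stress: σ'_f = 50.6 + 63.185 = 113.78 kPa.
σ'_f = 113.78 > σ'_p = 61.7 kPa, so the stress path crosses the preconsolidation pressure — recompression up to σ'_p, then virgin compression beyond:
S_c = H/(1+e₀)·[C_r·log₁₀(σ'_p/σ'_0) + C_c·log₁₀(σ'_f/σ'_p)]
    = 5.7/1.81 × [0.077×log₁₀(61.7/50.6) + 0.38×log₁₀(113.78/61.7)]
    = 3.1492 × [0.0066324 + 0.101] = 0.339 m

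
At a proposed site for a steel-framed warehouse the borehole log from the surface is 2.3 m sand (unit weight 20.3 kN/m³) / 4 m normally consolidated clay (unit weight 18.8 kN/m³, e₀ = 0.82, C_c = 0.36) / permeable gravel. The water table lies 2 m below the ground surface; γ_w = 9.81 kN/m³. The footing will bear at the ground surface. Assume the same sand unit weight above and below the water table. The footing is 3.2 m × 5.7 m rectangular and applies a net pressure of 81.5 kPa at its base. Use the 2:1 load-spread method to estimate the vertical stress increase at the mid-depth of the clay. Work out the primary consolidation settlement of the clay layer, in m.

S_c ≈ 0.0957 m

Mid-depth of clay below the ground surface: z = 2.3 + 4/2 = 4.3 m.
Total vertical stress at mid-clay: σ_v = 20.3×2.3 + 18.8×2 = 84.29 kPa.
Pore pressure: u = 9.81×(4.3 − 2) = 22.563 kPa.
Initial effective stress: σ'_0 = σ_v − u = 84.29 − 22.563 = 61.727 kPa.
Stress increase at mid-clay by the 2:1 spreading method:
Δσ = qBL/((B+z)(L+z)) = 81.5×3.2×5.7/((3.2+4.3)(5.7+4.3)) = 19.821 kPa
Final effective stress: σ'_f = σ'_0 + Δσ = 61.727 + 19.821 = 81.548 kPa.
Normally consolidated clay, so the full stress increment lies on the virgin compression line:
S_c = C_c·H/(1+e₀)·log₁₀(σ'_f/σ'_0) = 0.36×4/(1+0.82)×log₁₀(81.548/61.727)
    = 0.79121 × 0.12094 = 0.09569 m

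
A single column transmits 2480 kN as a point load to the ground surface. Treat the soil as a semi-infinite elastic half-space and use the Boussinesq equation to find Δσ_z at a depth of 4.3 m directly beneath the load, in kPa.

Δσ_z ≈ 64 kPa

Boussinesq vertical stress below a point load on an elastic half-space:
Δσ_z = 3P/(2πz²) · [1 + (r/z)²]^(−5/2)
r/z = 0/4.3 = 0; [1+(r/z)²]^(−5/2) = 1.
Δσ_z = 3×2480/(2π×4.3²) × 1 = 64.041 × 1 = 64.04 kPa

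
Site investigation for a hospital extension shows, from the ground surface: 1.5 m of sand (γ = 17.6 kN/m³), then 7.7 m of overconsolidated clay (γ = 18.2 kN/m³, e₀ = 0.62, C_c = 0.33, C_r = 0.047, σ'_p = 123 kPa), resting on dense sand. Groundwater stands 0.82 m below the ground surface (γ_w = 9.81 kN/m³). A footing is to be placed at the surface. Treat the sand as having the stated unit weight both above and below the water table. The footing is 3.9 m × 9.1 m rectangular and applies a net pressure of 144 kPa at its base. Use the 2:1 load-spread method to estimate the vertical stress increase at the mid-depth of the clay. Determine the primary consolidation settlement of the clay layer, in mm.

S_c ≈ 53.4 mm

Mid-depth of clay below the ground surface: z = 1.5 + 7.7/2 = 5.35 m.
Total vertical stress at mid-clay: σ_v = 17.6×1.5 + 18.2×3.85 = 96.47 kPa.
Pore pressure: u = 9.81×(5.35 − 0.82) = 44.439 kPa.
Initial effective stress: σ'_0 = σ_v − u = 96.47 − 44.439 = 52.031 kPa.
Stress increase at mid-clay by the 2:1 spreading method:
Δσ = qBL/((B+z)(L+z)) = 144×3.9×9.1/((3.9+5.35)(9.1+5.35)) = 38.235 kPa
Final effective stress: σ'_f = 52.031 + 38.235 = 90.266 kPa.
σ'_f = 90.266 ≤ σ'_p = 123 kPa, so the clay remains overconsolidated and only the recompression index applies:
S_c = C_r·H/(1+e₀)·log₁₀(σ'_f/σ'_0) = 0.047×7.7/1.62×log₁₀(90.266/52.031)
    = 0.2234 × 0.23926 = 0.05345 m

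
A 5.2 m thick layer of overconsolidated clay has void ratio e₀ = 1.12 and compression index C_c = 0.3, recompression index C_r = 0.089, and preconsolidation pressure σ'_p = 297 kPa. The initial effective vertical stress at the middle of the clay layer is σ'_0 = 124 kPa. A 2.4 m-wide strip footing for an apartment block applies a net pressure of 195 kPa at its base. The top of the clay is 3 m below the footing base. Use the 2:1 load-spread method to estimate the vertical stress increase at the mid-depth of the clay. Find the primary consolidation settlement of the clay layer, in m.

S_c ≈ 0.0366 m

Mid-depth of clay below the footing base: z = 3 + 5.2/2 = 5.6 m.
Stress increase at mid-clay by the 2:1 spreading method:
Δσ = qB/(B+z) = 195×2.4/(2.4+5.6) = 58.5 kPa
Final effective stress: σ'_f = 124 + 58.5 = 182.5 kPa.
σ'_f = 182.5 ≤ σ'_p = 297 kPa, so the clay remains overconsolidated and only the recompression index applies:
S_c = C_r·H/(1+e₀)·log₁₀(σ'_f/σ'_0) = 0.089×5.2/2.12×log₁₀(182.5/124)
    = 0.2183 × 0.16784 = 0.03664 m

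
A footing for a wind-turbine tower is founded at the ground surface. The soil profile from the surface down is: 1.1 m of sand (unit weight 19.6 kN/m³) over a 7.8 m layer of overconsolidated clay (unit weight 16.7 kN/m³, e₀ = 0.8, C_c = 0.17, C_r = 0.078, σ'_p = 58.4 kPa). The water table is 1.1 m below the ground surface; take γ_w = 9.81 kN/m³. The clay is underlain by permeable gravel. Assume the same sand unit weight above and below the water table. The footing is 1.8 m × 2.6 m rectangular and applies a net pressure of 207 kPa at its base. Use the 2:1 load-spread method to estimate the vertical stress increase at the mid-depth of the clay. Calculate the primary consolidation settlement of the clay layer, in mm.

Mid-depth of clay below the ground surface: z = 1.1 + 7.8/2 = 5 m.
Total vertical stress at mid-clay: σ_v = 19.6×1.1 + 16.7×3.9 = 86.69 kPa.
Pore pressure: u = 9.81×(5 − 1.1) = 38.259 kPa.
Initial effective stress: σ'_0 = σ_v − u = 86.69 − 38.259 = 48.431 kPa.
Stress increase at mid-clay by the 2:1 spreading method:
Δσ = qBL/((B+z)(L+z)) = 207×1.8×2.6/((1.8+5)(2.6+5)) = 18.745 kPa
Final effective stress: σ'_f = 48.431 + 18.745 = 67.176 kPa.
σ'_f = 67.176 > σ'_p = 58.4 kPa, so the stress path crosses the preconsolidation pressure — recompression up to σ'_p, then virgin compression beyond:
S_c = H/(1+e₀)·[C_r·log₁₀(σ'_p/σ'_0) + C_c·log₁₀(σ'_f/σ'_p)]
    = 7.8/1.8 × [0.078×log₁₀(58.4/48.431) + 0.17×log₁₀(67.176/58.4)]
    = 4.3333 × [0.0063406 + 0.010336] = 0.07226 m

S_c ≈ 72.3 mm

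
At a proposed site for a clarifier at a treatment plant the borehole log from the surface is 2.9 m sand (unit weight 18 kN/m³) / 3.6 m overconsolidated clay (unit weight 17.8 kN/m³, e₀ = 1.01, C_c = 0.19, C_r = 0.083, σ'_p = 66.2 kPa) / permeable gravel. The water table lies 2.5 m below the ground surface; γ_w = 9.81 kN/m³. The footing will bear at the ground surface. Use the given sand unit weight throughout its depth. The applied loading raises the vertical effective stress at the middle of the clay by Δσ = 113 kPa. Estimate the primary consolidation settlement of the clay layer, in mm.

S_c ≈ 148 mm

Mid-depth of clay below the ground surface: z = 2.9 + 3.6/2 = 4.7 m.
Total vertical stress at mid-clay: σ_v = 18×2.9 + 17.8×1.8 = 84.24 kPa.
Pore pressure: u = 9.81×(4.7 − 2.5) = 21.582 kPa.
Initial effective stress: σ'_0 = σ_v − u = 84.24 − 21.582 = 62.658 kPa.
Final effective stress: σ'_f = 62.658 + 113 = 175.66 kPa.
σ'_f = 175.66 > σ'_p = 66.2 kPa, so the stress path crosses the preconsolidation pressure — recompression up to σ'_p, then virgin compression beyond:
S_c = H/(1+e₀)·[C_r·log₁₀(σ'_p/σ'_0) + C_c·log₁₀(σ'_f/σ'_p)]
    = 3.6/2.01 × [0.083×log₁₀(66.2/62.658) + 0.19×log₁₀(175.66/66.2)]
    = 1.791 × [0.0019822 + 0.080525] = 0.1478 m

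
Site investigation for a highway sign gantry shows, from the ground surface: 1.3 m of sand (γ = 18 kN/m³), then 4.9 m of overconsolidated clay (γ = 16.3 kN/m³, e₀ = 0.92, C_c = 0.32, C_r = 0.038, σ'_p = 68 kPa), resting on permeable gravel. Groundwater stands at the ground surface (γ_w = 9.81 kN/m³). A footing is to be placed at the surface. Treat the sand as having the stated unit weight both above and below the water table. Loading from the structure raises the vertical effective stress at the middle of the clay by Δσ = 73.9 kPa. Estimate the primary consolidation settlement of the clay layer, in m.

S_c ≈ 0.178 m

Mid-depth of clay below the ground surface: z = 1.3 + 4.9/2 = 3.75 m.
Total vertical stress at mid-clay: σ_v = 18×1.3 + 16.3×2.45 = 63.335 kPa.
Pore pressure: u = 9.81×(3.75 − 0) = 36.788 kPa.
Initial effective stress: σ'_0 = σ_v − u = 63.335 − 36.788 = 26.547 kPa.
Final effective stress: σ'_f = 26.547 + 73.9 = 100.45 kPa.
σ'_f = 100.45 > σ'_p = 68 kPa, so the stress path crosses the preconsolidation pressure — recompression up to σ'_p, then virgin compression beyond:
S_c = H/(1+e₀)·[C_r·log₁₀(σ'_p/σ'_0) + C_c·log₁₀(σ'_f/σ'_p)]
    = 4.9/1.92 × [0.038×log₁₀(68/26.547) + 0.32×log₁₀(100.45/68)]
    = 2.5521 × [0.015523 + 0.054221] = 0.178 m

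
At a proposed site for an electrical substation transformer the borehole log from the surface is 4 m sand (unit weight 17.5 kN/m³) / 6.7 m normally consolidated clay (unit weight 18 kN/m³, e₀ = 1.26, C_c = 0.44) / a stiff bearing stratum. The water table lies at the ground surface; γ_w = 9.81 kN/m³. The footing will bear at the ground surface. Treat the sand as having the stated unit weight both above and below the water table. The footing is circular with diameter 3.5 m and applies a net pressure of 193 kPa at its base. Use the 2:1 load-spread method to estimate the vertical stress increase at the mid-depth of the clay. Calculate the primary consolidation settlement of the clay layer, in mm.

S_c ≈ 168 mm

Mid-depth of clay below the ground surface: z = 4 + 6.7/2 = 7.35 m.
Total vertical stress at mid-clay: σ_v = 17.5×4 + 18×3.35 = 130.3 kPa.
Pore pressure: u = 9.81×(7.35 − 0) = 72.103 kPa.
Initial effective stress: σ'_0 = σ_v − u = 130.3 − 72.103 = 58.197 kPa.
Stress increase at mid-clay by the 2:1 spreading method:
Δσ ≈ qD²/(D+z)² = 193×3.5²/(3.5+7.35)² = 20.083 kPa
Final effective stress: σ'_f = σ'_0 + Δσ = 58.197 + 20.083 = 78.28 kPa.
Normally consolidated clay, so the full stress increment lies on the virgin compression line:
S_c = C_c·H/(1+e₀)·log₁₀(σ'_f/σ'_0) = 0.44×6.7/(1+1.26)×log₁₀(78.28/58.197)
    = 1.3044 × 0.12875 = 0.1679 m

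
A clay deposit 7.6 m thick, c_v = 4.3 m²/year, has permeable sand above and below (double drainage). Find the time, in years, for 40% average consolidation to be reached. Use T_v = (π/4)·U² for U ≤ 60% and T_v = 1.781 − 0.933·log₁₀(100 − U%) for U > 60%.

t ≈ 0.422 years

Drainage path length: H_d = H/2 = 3.8 m (double drainage).
U ≤ 60%: T_v = (π/4)·U² = (π/4)×0.4² = 0.12566.
t = T_v·H_d²/c_v = 0.12566×3.8²/4.3 = 0.422 years.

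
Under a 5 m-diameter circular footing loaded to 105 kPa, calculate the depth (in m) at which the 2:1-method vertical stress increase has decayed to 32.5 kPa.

z ≈ 3.99 m

2:1 spreading — at depth z the loaded area has grown by z in each plan dimension:
qD²/(D+z)² = Δσ_z ⇒ z = D(√(q/Δσ_z) − 1) = 5×(√(105/32.5) − 1) = 3.987 m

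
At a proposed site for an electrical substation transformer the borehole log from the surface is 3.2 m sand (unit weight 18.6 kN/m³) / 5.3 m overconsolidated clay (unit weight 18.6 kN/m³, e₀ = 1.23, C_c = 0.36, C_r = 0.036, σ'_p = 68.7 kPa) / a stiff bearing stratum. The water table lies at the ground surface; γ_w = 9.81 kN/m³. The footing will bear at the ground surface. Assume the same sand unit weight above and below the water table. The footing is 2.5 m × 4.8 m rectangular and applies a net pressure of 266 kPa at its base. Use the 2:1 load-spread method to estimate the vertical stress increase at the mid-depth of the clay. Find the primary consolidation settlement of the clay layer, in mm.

Mid-depth of clay below the ground surface: z = 3.2 + 5.3/2 = 5.85 m.
Total vertical stress at mid-clay: σ_v = 18.6×3.2 + 18.6×2.65 = 108.81 kPa.
Pore pressure: u = 9.81×(5.85 − 0) = 57.389 kPa.
Initial effective stress: σ'_0 = σ_v − u = 108.81 − 57.389 = 51.421 kPa.
Stress increase at mid-clay by the 2:1 spreading method:
Δσ = qBL/((B+z)(L+z)) = 266×2.5×4.8/((2.5+5.85)(4.8+5.85)) = 35.894 kPa
Final effective stress: σ'_f = 51.421 + 35.894 = 87.315 kPa.
σ'_f = 87.315 > σ'_p = 68.7 kPa, so the stress path crosses the preconsolidation pressure — recompression up to σ'_p, then virgin compression beyond:
S_c = H/(1+e₀)·[C_r·log₁₀(σ'_p/σ'_0) + C_c·log₁₀(σ'_f/σ'_p)]
    = 5.3/2.23 × [0.036×log₁₀(68.7/51.421) + 0.36×log₁₀(87.315/68.7)]
    = 2.3767 × [0.0045294 + 0.037488] = 0.09986 m

S_c ≈ 99.9 mm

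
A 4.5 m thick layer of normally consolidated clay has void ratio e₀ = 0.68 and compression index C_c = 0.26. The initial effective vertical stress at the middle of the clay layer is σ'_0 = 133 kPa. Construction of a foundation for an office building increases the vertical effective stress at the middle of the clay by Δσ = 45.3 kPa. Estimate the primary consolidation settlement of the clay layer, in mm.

S_c ≈ 88.7 mm

Final effective stress: σ'_f = σ'_0 + Δσ = 133 + 45.3 = 178.3 kPa.
Normally consolidated clay, so the full stress increment lies on the virgin compression line:
S_c = C_c·H/(1+e₀)·log₁₀(σ'_f/σ'_0) = 0.26×4.5/(1+0.68)×log₁₀(178.3/133)
    = 0.69643 × 0.1273 = 0.08866 m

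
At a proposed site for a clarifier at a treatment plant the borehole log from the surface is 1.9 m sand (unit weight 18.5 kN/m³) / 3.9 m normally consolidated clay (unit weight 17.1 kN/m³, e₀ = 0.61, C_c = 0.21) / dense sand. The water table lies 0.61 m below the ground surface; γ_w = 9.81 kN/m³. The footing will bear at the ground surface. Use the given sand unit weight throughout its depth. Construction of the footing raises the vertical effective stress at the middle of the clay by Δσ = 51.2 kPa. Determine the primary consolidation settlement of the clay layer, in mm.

Mid-depth of clay below the ground surface: z = 1.9 + 3.9/2 = 3.85 m.
Total vertical stress at mid-clay: σ_v = 18.5×1.9 + 17.1×1.95 = 68.495 kPa.
Pore pressure: u = 9.81×(3.85 − 0.61) = 31.784 kPa.
Initial effective stress: σ'_0 = σ_v − u = 68.495 − 31.784 = 36.711 kPa.
Final effective stress: σ'_f = σ'_0 + Δσ = 36.711 + 51.2 = 87.911 kPa.
Normally consolidated clay, so the full stress increment lies on the virgin compression line:
S_c = C_c·H/(1+e₀)·log₁₀(σ'_f/σ'_0) = 0.21×3.9/(1+0.61)×log₁₀(87.911/36.711)
    = 0.5087 × 0.37925 = 0.1929 m

S_c ≈ 193 mm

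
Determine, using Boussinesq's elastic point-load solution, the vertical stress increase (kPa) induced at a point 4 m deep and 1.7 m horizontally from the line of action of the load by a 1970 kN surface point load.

Δσ_z ≈ 38.8 kPa

Boussinesq vertical stress below a point load on an elastic half-space:
Δσ_z = 3P/(2πz²) · [1 + (r/z)²]^(−5/2)
r/z = 1.7/4 = 0.425; [1+(r/z)²]^(−5/2) = 0.66027.
Δσ_z = 3×1970/(2π×4²) × 0.66027 = 58.788 × 0.66027 = 38.82 kPa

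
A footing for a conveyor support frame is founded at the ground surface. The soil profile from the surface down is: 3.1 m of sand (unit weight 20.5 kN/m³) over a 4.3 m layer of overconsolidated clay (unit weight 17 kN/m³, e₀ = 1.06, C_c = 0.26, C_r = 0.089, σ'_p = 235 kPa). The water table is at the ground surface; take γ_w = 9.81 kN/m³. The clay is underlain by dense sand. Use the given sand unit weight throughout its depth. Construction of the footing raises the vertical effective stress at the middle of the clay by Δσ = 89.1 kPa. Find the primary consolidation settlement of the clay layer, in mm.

Mid-depth of clay below the ground surface: z = 3.1 + 4.3/2 = 5.25 m.
Total vertical stress at mid-clay: σ_v = 20.5×3.1 + 17×2.15 = 100.1 kPa.
Pore pressure: u = 9.81×(5.25 − 0) = 51.503 kPa.
Initial effective stress: σ'_0 = σ_v − u = 100.1 − 51.503 = 48.597 kPa.
Final effective stress: σ'_f = 48.597 + 89.1 = 137.7 kPa.
σ'_f = 137.7 ≤ σ'_p = 235 kPa, so the clay remains overconsolidated and only the recompression index applies:
S_c = C_r·H/(1+e₀)·log₁₀(σ'_f/σ'_0) = 0.089×4.3/2.06×log₁₀(137.7/48.597)
    = 0.18578 × 0.45232 = 0.08403 m

S_c ≈ 84 mm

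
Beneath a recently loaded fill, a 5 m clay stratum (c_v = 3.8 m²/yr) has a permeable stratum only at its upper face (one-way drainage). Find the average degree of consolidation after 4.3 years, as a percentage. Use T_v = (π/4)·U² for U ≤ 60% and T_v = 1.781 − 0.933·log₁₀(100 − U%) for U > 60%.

Drainage path length: H_d = H = 5 m (single drainage).
T_v = c_v·t/H_d² = 3.8×4.3/5² = 0.6536.
T_v = 0.6536 corresponds to the U > 60% branch:
U = 1 − 10^((1.781 − T_v)/0.933)/100 = 0.8384

U ≈ 83.8 %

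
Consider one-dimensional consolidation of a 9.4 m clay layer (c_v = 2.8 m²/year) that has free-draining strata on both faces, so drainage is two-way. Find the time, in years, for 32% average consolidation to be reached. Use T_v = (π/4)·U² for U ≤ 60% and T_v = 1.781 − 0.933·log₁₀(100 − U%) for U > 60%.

Drainage path length: H_d = H/2 = 4.7 m (double drainage).
U ≤ 60%: T_v = (π/4)·U² = (π/4)×0.32² = 0.080425.
t = T_v·H_d²/c_v = 0.080425×4.7²/2.8 = 0.6345 years.

t ≈ 0.634 years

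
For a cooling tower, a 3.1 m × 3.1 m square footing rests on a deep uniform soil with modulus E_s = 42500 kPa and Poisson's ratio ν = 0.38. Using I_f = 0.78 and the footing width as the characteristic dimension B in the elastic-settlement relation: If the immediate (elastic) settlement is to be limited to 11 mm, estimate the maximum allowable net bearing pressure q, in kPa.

S_e = q·B·(1−ν²)/E_s · I_f  ⇒  q = S_e·E_s / (B·(1−ν²)·I_f).
q = 0.011 × 42500 / (3.1 × 0.8556 × 0.78) = 226 kPa

q ≈ 226 kPa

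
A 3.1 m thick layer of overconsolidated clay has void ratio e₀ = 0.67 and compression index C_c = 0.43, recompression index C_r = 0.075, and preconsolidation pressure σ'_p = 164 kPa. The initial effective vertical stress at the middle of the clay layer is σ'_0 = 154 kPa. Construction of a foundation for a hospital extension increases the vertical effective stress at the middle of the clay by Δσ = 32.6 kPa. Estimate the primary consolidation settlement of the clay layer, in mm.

Final effective stress: σ'_f = 154 + 32.6 = 186.6 kPa.
σ'_f = 186.6 > σ'_p = 164 kPa, so the stress path crosses the preconsolidation pressure — recompression up to σ'_p, then virgin compression beyond:
S_c = H/(1+e₀)·[C_r·log₁₀(σ'_p/σ'_0) + C_c·log₁₀(σ'_f/σ'_p)]
    = 3.1/1.67 × [0.075×log₁₀(164/154) + 0.43×log₁₀(186.6/164)]
    = 1.8563 × [0.0020492 + 0.024109] = 0.04856 m

S_c ≈ 48.6 mm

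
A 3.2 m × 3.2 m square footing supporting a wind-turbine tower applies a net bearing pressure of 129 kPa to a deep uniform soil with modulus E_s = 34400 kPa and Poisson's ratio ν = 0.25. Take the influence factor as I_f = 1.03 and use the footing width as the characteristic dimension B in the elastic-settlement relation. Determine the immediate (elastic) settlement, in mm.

S_e ≈ 11.6 mm

Immediate (elastic) settlement: S_e = q·B·(1−ν²)/E_s · I_f.
S_e = 129 × 3.2 × (1 − 0.25²) / 34400 × 1.03
    = 129 × 3.2 × 0.9375 / 34400 × 1.03
    = 0.01159 m = 11.59 mm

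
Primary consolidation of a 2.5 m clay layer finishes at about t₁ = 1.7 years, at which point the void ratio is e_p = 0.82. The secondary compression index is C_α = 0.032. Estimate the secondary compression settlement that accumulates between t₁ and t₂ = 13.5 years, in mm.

Secondary compression: S_s = C_α·H/(1+e_p)·log₁₀(t₂/t₁)
S_s = 0.032×2.5/(1+0.82)×log₁₀(13.5/1.7)
    = 0.04396 × 0.8999 = 0.03956 m

S_s ≈ 39.6 mm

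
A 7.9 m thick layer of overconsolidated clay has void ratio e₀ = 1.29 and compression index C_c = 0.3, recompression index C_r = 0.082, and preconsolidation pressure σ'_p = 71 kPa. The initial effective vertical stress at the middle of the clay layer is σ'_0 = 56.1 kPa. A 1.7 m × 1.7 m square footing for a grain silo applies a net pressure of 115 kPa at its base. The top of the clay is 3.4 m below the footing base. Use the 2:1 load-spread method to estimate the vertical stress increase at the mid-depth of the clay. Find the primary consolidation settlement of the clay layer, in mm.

Mid-depth of clay below the footing base: z = 3.4 + 7.9/2 = 7.35 m.
Stress increase at mid-clay by the 2:1 spreading method:
Δσ = qBL/((B+z)(L+z)) = 115×1.7×1.7/((1.7+7.35)(1.7+7.35)) = 4.0579 kPa
Final effective stress: σ'_f = 56.1 + 4.0579 = 60.158 kPa.
σ'_f = 60.158 ≤ σ'_p = 71 kPa, so the clay remains overconsolidated and only the recompression index applies:
S_c = C_r·H/(1+e₀)·log₁₀(σ'_f/σ'_0) = 0.082×7.9/2.29×log₁₀(60.158/56.1)
    = 0.28288 × 0.030331 = 0.00858 m

S_c ≈ 8.58 mm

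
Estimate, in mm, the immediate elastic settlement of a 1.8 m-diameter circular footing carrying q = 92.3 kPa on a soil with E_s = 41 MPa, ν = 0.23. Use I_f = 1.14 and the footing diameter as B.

Immediate (elastic) settlement: S_e = q·B·(1−ν²)/E_s · I_f.
E_s = 41 MPa = 41000 kPa.
S_e = 92.3 × 1.8 × (1 − 0.23²) / 41000 × 1.14
    = 92.3 × 1.8 × 0.9471 / 41000 × 1.14
    = 0.004375 m = 4.375 mm

S_e ≈ 4.38 mm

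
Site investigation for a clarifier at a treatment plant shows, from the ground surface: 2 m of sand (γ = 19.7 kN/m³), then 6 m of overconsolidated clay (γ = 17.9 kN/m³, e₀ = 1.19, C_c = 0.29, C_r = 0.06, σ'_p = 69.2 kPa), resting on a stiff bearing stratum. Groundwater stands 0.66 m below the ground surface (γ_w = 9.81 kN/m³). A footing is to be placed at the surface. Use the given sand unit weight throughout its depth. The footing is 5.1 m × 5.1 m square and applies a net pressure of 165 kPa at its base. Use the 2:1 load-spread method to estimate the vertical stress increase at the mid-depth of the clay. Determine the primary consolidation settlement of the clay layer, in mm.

Mid-depth of clay below the ground surface: z = 2 + 6/2 = 5 m.
Total vertical stress at mid-clay: σ_v = 19.7×2 + 17.9×3 = 93.1 kPa.
Pore pressure: u = 9.81×(5 − 0.66) = 42.575 kPa.
Initial effective stress: σ'_0 = σ_v − u = 93.1 − 42.575 = 50.525 kPa.
Stress increase at mid-clay by the 2:1 spreading method:
Δσ = qBL/((B+z)(L+z)) = 165×5.1×5.1/((5.1+5)(5.1+5)) = 42.071 kPa
Final effective stress: σ'_f = 50.525 + 42.071 = 92.596 kPa.
σ'_f = 92.596 > σ'_p = 69.2 kPa, so the stress path crosses the preconsolidation pressure — recompression up to σ'_p, then virgin compression beyond:
S_c = H/(1+e₀)·[C_r·log₁₀(σ'_p/σ'_0) + C_c·log₁₀(σ'_f/σ'_p)]
    = 6/2.19 × [0.06×log₁₀(69.2/50.525) + 0.29×log₁₀(92.596/69.2)]
    = 2.7397 × [0.008196 + 0.036681] = 0.1229 m

S_c ≈ 123 mm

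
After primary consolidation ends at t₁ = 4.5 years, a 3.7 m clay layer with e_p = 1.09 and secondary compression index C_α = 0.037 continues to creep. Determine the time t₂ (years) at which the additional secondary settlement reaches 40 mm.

S_s = C_α·H/(1+e_p)·log₁₀(t₂/t₁) ⇒ log₁₀(t₂/t₁) = S_s·(1+e_p)/(C_α·H).
log₁₀(t₂/t₁) = 0.04 × (1+1.09) / (0.037×3.7) = 0.6107
t₂ = t₁ × 10^0.6107 = 4.5 × 4.08 = 18.36 years

t₂ ≈ 18.4 years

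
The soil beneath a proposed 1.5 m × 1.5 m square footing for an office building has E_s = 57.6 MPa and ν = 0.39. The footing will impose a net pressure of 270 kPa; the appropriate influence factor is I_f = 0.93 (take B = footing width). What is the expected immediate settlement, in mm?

S_e ≈ 5.54 mm

Immediate (elastic) settlement: S_e = q·B·(1−ν²)/E_s · I_f.
E_s = 57.6 MPa = 57600 kPa.
S_e = 270 × 1.5 × (1 − 0.39²) / 57600 × 0.93
    = 270 × 1.5 × 0.8479 / 57600 × 0.93
    = 0.005544 m = 5.544 mm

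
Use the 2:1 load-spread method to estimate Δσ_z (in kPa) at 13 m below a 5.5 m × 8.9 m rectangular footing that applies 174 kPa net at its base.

Δσ_z ≈ 21 kPa

By the 2:1 method the load spreads at 1 horizontal : 2 vertical, so at depth z the loaded area has grown by z in each plan dimension:
Δσ = qBL/((B+z)(L+z)) = 174×5.5×8.9/((5.5+13)(8.9+13)) = 21.023 kPa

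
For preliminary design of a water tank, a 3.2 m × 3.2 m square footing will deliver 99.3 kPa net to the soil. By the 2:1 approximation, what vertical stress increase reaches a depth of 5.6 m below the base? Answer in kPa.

Δσ_z ≈ 13.1 kPa

By the 2:1 method the load spreads at 1 horizontal : 2 vertical, so at depth z the loaded area has grown by z in each plan dimension:
Δσ = qBL/((B+z)(L+z)) = 99.3×3.2×3.2/((3.2+5.6)(3.2+5.6)) = 13.131 kPa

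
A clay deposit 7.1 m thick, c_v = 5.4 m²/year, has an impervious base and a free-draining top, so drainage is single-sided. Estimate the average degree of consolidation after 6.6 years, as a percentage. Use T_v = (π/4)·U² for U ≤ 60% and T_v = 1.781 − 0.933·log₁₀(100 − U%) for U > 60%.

U ≈ 85.8 %

Drainage path length: H_d = H = 7.1 m (single drainage).
T_v = c_v·t/H_d² = 5.4×6.6/7.1² = 0.707.
T_v = 0.707 corresponds to the U > 60% branch:
U = 1 − 10^((1.781 − T_v)/0.933)/100 = 0.8584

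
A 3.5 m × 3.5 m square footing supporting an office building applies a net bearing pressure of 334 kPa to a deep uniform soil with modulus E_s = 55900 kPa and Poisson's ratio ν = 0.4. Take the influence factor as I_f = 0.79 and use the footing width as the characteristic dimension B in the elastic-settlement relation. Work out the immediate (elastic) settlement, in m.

Immediate (elastic) settlement: S_e = q·B·(1−ν²)/E_s · I_f.
S_e = 334 × 3.5 × (1 − 0.4²) / 55900 × 0.79
    = 334 × 3.5 × 0.84 / 55900 × 0.79
    = 0.01388 m

S_e ≈ 0.0139 m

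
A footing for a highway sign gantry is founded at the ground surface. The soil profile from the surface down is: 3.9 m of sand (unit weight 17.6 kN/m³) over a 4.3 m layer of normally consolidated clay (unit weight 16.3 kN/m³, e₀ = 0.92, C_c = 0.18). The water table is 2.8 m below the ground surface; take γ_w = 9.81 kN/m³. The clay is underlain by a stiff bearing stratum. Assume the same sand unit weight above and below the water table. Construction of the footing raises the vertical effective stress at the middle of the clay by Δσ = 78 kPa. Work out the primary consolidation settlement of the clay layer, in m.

S_c ≈ 0.129 m

Mid-depth of clay below the ground surface: z = 3.9 + 4.3/2 = 6.05 m.
Total vertical stress at mid-clay: σ_v = 17.6×3.9 + 16.3×2.15 = 103.69 kPa.
Pore pressure: u = 9.81×(6.05 − 2.8) = 31.883 kPa.
Initial effective stress: σ'_0 = σ_v − u = 103.69 − 31.883 = 71.807 kPa.
Final effective stress: σ'_f = σ'_0 + Δσ = 71.807 + 78 = 149.81 kPa.
Normally consolidated clay, so the full stress increment lies on the virgin compression line:
S_c = C_c·H/(1+e₀)·log₁₀(σ'_f/σ'_0) = 0.18×4.3/(1+0.92)×log₁₀(149.81/71.807)
    = 0.40312 × 0.31937 = 0.1287 m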